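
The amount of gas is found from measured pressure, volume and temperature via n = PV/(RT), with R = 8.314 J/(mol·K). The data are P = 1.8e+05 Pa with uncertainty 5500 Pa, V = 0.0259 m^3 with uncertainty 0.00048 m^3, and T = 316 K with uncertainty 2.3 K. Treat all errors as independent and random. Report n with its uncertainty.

1.77 ± 0.0647 mol

Products/powers → add relative errors in quadrature, weighted by exponent:
  (1·δP/P)² = (1×0.0306)² = 0.000934;  (1·δV/V)² = (1×0.0185)² = 0.000343;  (-1·δT/T)² = (-1×0.00728)² = 5.3e-05
δn/n = √(0.00133) = 0.0365
n = 1.77 mol, so δn = 0.0365 × 1.77 = 0.0647 mol.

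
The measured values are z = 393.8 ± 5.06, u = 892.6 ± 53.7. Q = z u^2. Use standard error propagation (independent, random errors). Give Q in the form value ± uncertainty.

Since Q is a product/quotient, work with relative uncertainties:
  (1·δz/z)² = (1×0.0128)² = 0.000165;  (2·δu/u)² = (2×0.0602)² = 0.0145
δQ/Q = √(0.0146) = 0.121
Q = 3.138e+08, so δQ = 0.121 × 3.138e+08 = 3.8e+07.

(3.138 ± 0.380) × 10^8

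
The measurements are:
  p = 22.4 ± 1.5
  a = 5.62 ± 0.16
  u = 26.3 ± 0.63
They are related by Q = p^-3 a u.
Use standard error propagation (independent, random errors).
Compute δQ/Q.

0.204

Products/powers → add relative errors in quadrature, weighted by exponent:
  (-3·δp/p)² = (-3×0.0670)² = 0.0404;  (1·δa/a)² = (1×0.0285)² = 0.000811;  (1·δu/u)² = (1×0.0240)² = 0.000574
δQ/Q = √(0.0417) = 0.204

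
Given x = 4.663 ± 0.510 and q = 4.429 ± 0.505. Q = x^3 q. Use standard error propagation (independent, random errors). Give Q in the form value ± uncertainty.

Products/powers → add relative errors in quadrature, weighted by exponent:
  (3·δx/x)² = (3×0.109)² = 0.108;  (1·δq/q)² = (1×0.114)² = 0.0130
δQ/Q = √(0.121) = 0.347
Q = 449.1, so δQ = 0.347 × 449.1 = 156.

449.1 ± 156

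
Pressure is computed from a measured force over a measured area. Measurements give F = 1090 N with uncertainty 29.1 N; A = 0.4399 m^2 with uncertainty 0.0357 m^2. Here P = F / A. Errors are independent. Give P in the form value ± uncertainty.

2478 ± 212 Pa

Relative error in a monomial: (δP/P)² = Σ (nᵢ · δxᵢ/xᵢ)².
  (1·δF/F)² = (1×0.0267)² = 0.000713;  (-1·δA/A)² = (-1×0.0812)² = 0.00659
δP/P = √(0.00730) = 0.0854
P = 2478 Pa, so δP = 0.0854 × 2478 = 212 Pa.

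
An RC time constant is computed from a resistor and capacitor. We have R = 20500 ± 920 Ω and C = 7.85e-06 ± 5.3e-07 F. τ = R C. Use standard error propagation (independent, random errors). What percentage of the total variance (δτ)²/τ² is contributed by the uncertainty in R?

(δτ/τ)² = (1·δR/R)² + (1·δC/C)²
  R term: (1×0.0449)² = 0.00201
  C term: (1×0.0675)² = 0.00456
Total = 0.00657. Share from R = 0.00201/0.00657 = 0.306.

30.6%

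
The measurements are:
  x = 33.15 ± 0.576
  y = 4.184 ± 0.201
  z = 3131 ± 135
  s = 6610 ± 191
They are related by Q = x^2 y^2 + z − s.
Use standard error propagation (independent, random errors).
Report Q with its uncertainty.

15760 ± 1980

Let p = x^2·y^2 = 19240. δp/p = √((2·δx/x)² + (2·δy/y)²) = √(0.00121 + 0.00923) = 0.102, so δp = 1970.
Q = p + z − s: δQ = √(δp² + δz² + δs²) = √(3.86e+06 + 18200 + 36500) = 1980
Q = 15760.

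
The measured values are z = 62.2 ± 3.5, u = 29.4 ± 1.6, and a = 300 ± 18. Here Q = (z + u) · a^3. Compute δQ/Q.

0.185

Let w = z + u = 91.6. δw = √(δz² + δu²) = √(12.2 + 2.56) = 3.85, so δw/w = 0.0420.
Q is then a monomial in w, a:
δQ/Q = √((δw/w)² + (3·δa/a)²) = √(0.00177 + 0.0324) = 0.185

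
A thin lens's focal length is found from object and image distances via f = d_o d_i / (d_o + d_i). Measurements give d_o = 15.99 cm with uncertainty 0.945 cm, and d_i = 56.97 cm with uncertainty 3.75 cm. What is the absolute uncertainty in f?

∂f/∂d_o = (d_i/(d_o+d_i))² = 0.610;  ∂f/∂d_i = (d_o/(d_o+d_i))² = 0.0480
δf = √((∂f/∂d_o · δd_o)² + (∂f/∂d_i · δd_i)²) = √(0.332 + 0.0324) = 0.604 cm

0.604 cm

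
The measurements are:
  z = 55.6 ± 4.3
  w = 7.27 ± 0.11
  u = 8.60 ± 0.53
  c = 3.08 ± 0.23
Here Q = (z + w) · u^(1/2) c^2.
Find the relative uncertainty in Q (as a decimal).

Let h = z + w = 62.9. δh = √(δz² + δw²) = √(18.5 + 0.0121) = 4.30, so δh/h = 0.0684.
Q is then a monomial in h, u, c:
δQ/Q = √((δh/h)² + (½·δu/u)² + (2·δc/c)²) = √(0.00468 + 0.000949 + 0.0223) = 0.167

0.167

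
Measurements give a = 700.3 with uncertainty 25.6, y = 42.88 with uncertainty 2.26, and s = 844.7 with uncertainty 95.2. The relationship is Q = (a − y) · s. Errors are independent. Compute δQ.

Let u = a − y = 657.4. δu = √(δa² + δy²) = √(655 + 5.11) = 25.7, so δu/u = 0.0391.
Q is then a monomial in u, s:
δQ/Q = √((δu/u)² + (1·δs/s)²) = √(0.00153 + 0.0127) = 0.119
Q = 555300, so δQ = 0.119 × 555300 = 66200.

66200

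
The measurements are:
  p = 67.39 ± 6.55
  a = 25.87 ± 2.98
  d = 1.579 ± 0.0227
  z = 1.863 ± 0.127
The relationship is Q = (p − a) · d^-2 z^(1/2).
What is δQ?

Let u = p − a = 41.52. δu = √(δp² + δa²) = √(42.9 + 8.88) = 7.20, so δu/u = 0.173.
Q is then a monomial in u, d, z:
δQ/Q = √((δu/u)² + (-2·δd/d)² + (½·δz/z)²) = √(0.0300 + 0.000827 + 0.00116) = 0.179
Q = 22.73, so δQ = 0.179 × 22.73 = 4.07.

4.07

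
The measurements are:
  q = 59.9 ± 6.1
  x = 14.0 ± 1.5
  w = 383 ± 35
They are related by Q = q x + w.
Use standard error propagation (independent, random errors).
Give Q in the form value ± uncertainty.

Let p = q·x = 839. δp/p = √((1·δq/q)² + (1·δx/x)²) = √(0.0104 + 0.0115) = 0.148, so δp = 124.
Q = p + w: δQ = √(δp² + δw²) = √(15400 + 1220) = 129
Q = 1220.

1220 ± 129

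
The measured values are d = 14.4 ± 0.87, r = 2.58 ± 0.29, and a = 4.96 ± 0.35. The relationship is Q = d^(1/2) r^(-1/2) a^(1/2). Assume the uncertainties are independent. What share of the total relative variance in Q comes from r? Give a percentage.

(δQ/Q)² = (½·δd/d)² + (−½·δr/r)² + (½·δa/a)²
  d term: (0.5×0.0604)² = 0.000913
  r term: (-0.5×0.112)² = 0.00316
  a term: (0.5×0.0706)² = 0.00124
Total = 0.00532. Share from r = 0.00316/0.00532 = 0.594.

59.4%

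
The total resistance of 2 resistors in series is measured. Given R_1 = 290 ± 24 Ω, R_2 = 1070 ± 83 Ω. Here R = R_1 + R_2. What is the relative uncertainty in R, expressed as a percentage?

6.35%

For a sum/difference, combine absolute errors in quadrature:
  (δR_1)² = 576;  (δR_2)² = 6890
δR = √(7460) = 86.4 Ω
R = 1360 Ω, so δR/R = 86.4/1360 = 0.0635.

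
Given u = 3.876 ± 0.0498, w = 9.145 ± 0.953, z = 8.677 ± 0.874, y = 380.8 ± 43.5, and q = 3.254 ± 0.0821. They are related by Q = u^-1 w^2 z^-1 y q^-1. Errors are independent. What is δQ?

For a monomial Q ∝ u^-1, w^2, z^-1, y, q^-1, fractional errors add in quadrature:
  (-1·δu/u)² = (-1×0.0128)² = 0.000165;  (2·δw/w)² = (2×0.104)² = 0.0434;  (-1·δz/z)² = (-1×0.101)² = 0.0101;  (1·δy/y)² = (1×0.114)² = 0.0130;  (-1·δq/q)² = (-1×0.0252)² = 0.000637
δQ/Q = √(0.0674) = 0.260
Q = 291.0, so δQ = 0.260 × 291.0 = 75.6.

75.6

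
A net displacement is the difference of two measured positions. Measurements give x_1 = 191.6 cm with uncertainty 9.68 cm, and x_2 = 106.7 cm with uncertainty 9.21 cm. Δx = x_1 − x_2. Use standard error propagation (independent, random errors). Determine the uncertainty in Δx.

For a sum/difference, combine absolute errors in quadrature:
  (δx_1)² = 93.7;  (δx_2)² = 84.8
δΔx = √(179) = 13.4 cm

13.4 cm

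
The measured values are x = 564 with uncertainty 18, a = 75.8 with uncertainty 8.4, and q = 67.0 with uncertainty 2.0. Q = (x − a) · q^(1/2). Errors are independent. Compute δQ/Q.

Let u = x − a = 488. δu = √(δx² + δa²) = √(324 + 70.6) = 19.9, so δu/u = 0.0407.
Q is then a monomial in u, q:
δQ/Q = √((δu/u)² + (½·δq/q)²) = √(0.00166 + 0.000223) = 0.0433

0.0433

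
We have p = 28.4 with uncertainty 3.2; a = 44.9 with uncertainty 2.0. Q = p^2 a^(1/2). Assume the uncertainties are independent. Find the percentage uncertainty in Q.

22.6%

Q is a product of powers, so relative uncertainties combine in quadrature:
  (2·δp/p)² = (2×0.113)² = 0.0508;  (½·δa/a)² = (0.5×0.0445)² = 0.000496
δQ/Q = √(0.0513) = 0.226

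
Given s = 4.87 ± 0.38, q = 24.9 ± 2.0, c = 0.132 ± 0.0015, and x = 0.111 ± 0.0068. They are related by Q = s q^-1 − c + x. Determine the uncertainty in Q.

Let p = s·q^-1 = 0.196. δp/p = √((1·δs/s)² + (-1·δq/q)²) = √(0.00609 + 0.00645) = 0.112, so δp = 0.0219.
Q = p − c + x: δQ = √(δp² + δc² + δx²) = √(0.000480 + 2.25e-06 + 4.62e-05) = 0.0230

0.0230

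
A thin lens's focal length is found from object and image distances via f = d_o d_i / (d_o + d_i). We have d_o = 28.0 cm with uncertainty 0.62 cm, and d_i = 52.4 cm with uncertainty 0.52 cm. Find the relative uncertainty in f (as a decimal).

∂f/∂d_o = (d_i/(d_o+d_i))² = 0.425;  ∂f/∂d_i = (d_o/(d_o+d_i))² = 0.121
δf = √((∂f/∂d_o · δd_o)² + (∂f/∂d_i · δd_i)²) = √(0.0694 + 0.00398) = 0.271 cm
f = 18.2 cm, so δf/f = 0.271/18.2 = 0.0148.

0.0148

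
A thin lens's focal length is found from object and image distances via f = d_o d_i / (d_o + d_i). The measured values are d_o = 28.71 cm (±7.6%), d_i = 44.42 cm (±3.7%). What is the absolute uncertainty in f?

∂f/∂d_o = (d_i/(d_o+d_i))² = 0.369;  ∂f/∂d_i = (d_o/(d_o+d_i))² = 0.154
δf = √((∂f/∂d_o · δd_o)² + (∂f/∂d_i · δd_i)²) = √(0.648 + 0.0642) = 0.844 cm

0.844 cm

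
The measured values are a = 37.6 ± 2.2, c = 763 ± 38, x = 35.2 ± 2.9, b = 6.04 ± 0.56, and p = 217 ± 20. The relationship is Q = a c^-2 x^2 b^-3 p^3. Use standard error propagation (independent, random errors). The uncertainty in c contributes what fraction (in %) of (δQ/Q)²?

(δQ/Q)² = (1·δa/a)² + (-2·δc/c)² + (2·δx/x)² + (-3·δb/b)² + (3·δp/p)²
  a term: (1×0.0585)² = 0.00342
  c term: (-2×0.0498)² = 0.00992
  x term: (2×0.0824)² = 0.0272
  b term: (-3×0.0927)² = 0.0774
  p term: (3×0.0922)² = 0.0765
Total = 0.194. Share from c = 0.00992/0.194 = 0.0511.

5.11%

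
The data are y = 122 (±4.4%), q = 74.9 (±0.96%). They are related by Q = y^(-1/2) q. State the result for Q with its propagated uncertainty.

Each factor contributes (exponent × relative error)² to (δQ/Q)²:
  (−½·δy/y)² = (-0.5×0.0440)² = 0.000484;  (1·δq/q)² = (1×0.00960)² = 9.22e-05
δQ/Q = √(0.000576) = 0.0240
Q = 6.78, so δQ = 0.0240 × 6.78 = 0.163.

6.78 ± 0.163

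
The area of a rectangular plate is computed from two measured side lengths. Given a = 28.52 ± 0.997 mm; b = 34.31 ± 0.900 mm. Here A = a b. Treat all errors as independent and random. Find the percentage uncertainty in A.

A is a product of powers, so relative uncertainties combine in quadrature:
  (1·δa/a)² = (1×0.0350)² = 0.00122;  (1·δb/b)² = (1×0.0262)² = 0.000688
δA/A = √(0.00191) = 0.0437

4.37%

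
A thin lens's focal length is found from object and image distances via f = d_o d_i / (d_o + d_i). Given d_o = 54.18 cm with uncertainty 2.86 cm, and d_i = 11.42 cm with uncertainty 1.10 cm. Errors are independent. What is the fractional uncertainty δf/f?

∂f/∂d_o = (d_i/(d_o+d_i))² = 0.0303;  ∂f/∂d_i = (d_o/(d_o+d_i))² = 0.682
δf = √((∂f/∂d_o · δd_o)² + (∂f/∂d_i · δd_i)²) = √(0.00751 + 0.563) = 0.755 cm
f = 9.432 cm, so δf/f = 0.755/9.432 = 0.0801.

0.0801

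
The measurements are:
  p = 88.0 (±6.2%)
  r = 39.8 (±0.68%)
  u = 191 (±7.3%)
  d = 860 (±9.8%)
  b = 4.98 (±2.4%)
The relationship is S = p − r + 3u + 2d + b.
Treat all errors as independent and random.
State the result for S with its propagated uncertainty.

Absolute uncertainties add in quadrature for a linear combination:
  (δp)² = 29.8;  (δr)² = 0.0732;  (3·δu)² = 1750;  (2·δd)² = 28400;  (δb)² = 0.0143
δS = √(30200) = 174
S = 2350.

2350 ± 174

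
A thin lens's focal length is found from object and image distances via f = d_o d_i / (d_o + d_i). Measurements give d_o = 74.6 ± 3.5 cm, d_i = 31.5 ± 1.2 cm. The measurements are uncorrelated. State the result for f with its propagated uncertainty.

22.1 ± 0.669 cm

∂f/∂d_o = (d_i/(d_o+d_i))² = 0.0881;  ∂f/∂d_i = (d_o/(d_o+d_i))² = 0.494
δf = √((∂f/∂d_o · δd_o)² + (∂f/∂d_i · δd_i)²) = √(0.0952 + 0.352) = 0.669 cm
f = 22.1 cm.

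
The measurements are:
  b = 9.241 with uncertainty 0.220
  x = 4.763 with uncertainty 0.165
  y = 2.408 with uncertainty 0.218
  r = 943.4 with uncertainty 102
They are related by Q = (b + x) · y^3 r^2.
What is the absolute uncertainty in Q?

6.05e+07

Let u = b + x = 14.00. δu = √(δb² + δx²) = √(0.0484 + 0.0272) = 0.275, so δu/u = 0.0196.
Q is then a monomial in u, y, r:
δQ/Q = √((δu/u)² + (3·δy/y)² + (2·δr/r)²) = √(0.000386 + 0.0738 + 0.0468) = 0.348
Q = 1.74e+08, so δQ = 0.348 × 1.74e+08 = 6.05e+07.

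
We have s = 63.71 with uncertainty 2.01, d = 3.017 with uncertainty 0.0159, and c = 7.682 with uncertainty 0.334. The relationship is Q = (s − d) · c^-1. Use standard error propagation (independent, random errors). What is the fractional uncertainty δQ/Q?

Let u = s − d = 60.69. δu = √(δs² + δd²) = √(4.04 + 0.000253) = 2.01, so δu/u = 0.0331.
Q is then a monomial in u, c:
δQ/Q = √((δu/u)² + (-1·δc/c)²) = √(0.00110 + 0.00189) = 0.0547

0.0547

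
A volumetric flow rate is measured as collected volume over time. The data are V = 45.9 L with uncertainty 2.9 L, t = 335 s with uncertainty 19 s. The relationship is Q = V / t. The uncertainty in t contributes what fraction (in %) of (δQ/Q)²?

(δQ/Q)² = (1·δV/V)² + (-1·δt/t)²
  V term: (1×0.0632)² = 0.00399
  t term: (-1×0.0567)² = 0.00322
Total = 0.00721. Share from t = 0.00322/0.00721 = 0.446.

44.6%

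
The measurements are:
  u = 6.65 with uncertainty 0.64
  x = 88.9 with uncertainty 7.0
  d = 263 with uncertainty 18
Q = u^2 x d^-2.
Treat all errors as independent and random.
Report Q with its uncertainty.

0.0568 ± 0.0142

For a monomial Q ∝ u^2, x, d^-2, fractional errors add in quadrature:
  (2·δu/u)² = (2×0.0962)² = 0.0370;  (1·δx/x)² = (1×0.0787)² = 0.00620;  (-2·δd/d)² = (-2×0.0684)² = 0.0187
δQ/Q = √(0.0620) = 0.249
Q = 0.0568, so δQ = 0.249 × 0.0568 = 0.0142.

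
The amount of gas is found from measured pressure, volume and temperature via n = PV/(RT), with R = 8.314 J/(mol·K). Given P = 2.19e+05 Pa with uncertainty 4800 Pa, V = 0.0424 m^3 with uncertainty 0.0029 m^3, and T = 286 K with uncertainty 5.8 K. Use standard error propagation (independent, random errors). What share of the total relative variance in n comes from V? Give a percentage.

84.0%

(δn/n)² = (1·δP/P)² + (1·δV/V)² + (-1·δT/T)²
  P term: (1×0.0219)² = 0.000480
  V term: (1×0.0684)² = 0.00468
  T term: (-1×0.0203)² = 0.000411
Total = 0.00557. Share from V = 0.00468/0.00557 = 0.840.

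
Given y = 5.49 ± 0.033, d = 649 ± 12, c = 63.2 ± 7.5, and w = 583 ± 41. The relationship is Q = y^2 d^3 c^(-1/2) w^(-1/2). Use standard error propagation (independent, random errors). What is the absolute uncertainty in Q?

Since Q is a product/quotient, work with relative uncertainties:
  (2·δy/y)² = (2×0.00601)² = 0.000145;  (3·δd/d)² = (3×0.0185)² = 0.00308;  (−½·δc/c)² = (-0.5×0.119)² = 0.00352;  (−½·δw/w)² = (-0.5×0.0703)² = 0.00124
δQ/Q = √(0.00798) = 0.0893
Q = 4.29e+07, so δQ = 0.0893 × 4.29e+07 = 3.83e+06.

3.83e+06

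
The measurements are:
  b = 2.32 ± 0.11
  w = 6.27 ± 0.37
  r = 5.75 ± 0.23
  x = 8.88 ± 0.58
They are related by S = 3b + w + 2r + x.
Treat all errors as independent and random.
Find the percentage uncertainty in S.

2.65%

Absolute uncertainties add in quadrature for a linear combination:
  (3·δb)² = 0.109;  (δw)² = 0.137;  (2·δr)² = 0.212;  (δx)² = 0.336
δS = √(0.794) = 0.891
S = 33.6, so δS/S = 0.891/33.6 = 0.0265.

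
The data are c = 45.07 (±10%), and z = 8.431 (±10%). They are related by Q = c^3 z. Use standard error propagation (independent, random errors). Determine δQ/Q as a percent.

Since Q is a product/quotient, work with relative uncertainties:
  (3·δc/c)² = (3×0.100)² = 0.0900;  (1·δz/z)² = (1×0.100)² = 0.0100
δQ/Q = √(0.100) = 0.316

31.6%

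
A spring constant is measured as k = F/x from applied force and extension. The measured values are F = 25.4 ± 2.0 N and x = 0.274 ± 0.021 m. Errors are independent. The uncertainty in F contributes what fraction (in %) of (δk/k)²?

(δk/k)² = (1·δF/F)² + (-1·δx/x)²
  F term: (1×0.0787)² = 0.00620
  x term: (-1×0.0766)² = 0.00587
Total = 0.0121. Share from F = 0.00620/0.0121 = 0.513.

51.3%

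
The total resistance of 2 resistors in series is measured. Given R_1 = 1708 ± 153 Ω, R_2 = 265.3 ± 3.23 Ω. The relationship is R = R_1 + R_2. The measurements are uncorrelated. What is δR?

Each term contributes (cᵢ δxᵢ)² to (δR)²:
  (δR_1)² = 23400;  (δR_2)² = 10.4
δR = √(23400) = 153 Ω

153 Ω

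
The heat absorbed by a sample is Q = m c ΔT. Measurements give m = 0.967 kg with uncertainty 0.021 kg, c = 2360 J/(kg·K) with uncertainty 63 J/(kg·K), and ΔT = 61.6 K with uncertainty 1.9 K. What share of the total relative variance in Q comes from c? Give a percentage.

33.4%

(δQ/Q)² = (1·δm/m)² + (1·δc/c)² + (1·δΔT/ΔT)²
  m term: (1×0.0217)² = 0.000472
  c term: (1×0.0267)² = 0.000713
  ΔT term: (1×0.0308)² = 0.000951
Total = 0.00214. Share from c = 0.000713/0.00214 = 0.334.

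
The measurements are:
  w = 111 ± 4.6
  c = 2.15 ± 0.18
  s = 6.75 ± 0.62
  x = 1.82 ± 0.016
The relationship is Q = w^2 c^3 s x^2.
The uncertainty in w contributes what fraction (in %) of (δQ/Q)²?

(δQ/Q)² = (2·δw/w)² + (3·δc/c)² + (1·δs/s)² + (2·δx/x)²
  w term: (2×0.0414)² = 0.00687
  c term: (3×0.0837)² = 0.0631
  s term: (1×0.0919)² = 0.00844
  x term: (2×0.00879)² = 0.000309
Total = 0.0787. Share from w = 0.00687/0.0787 = 0.0873.

8.73%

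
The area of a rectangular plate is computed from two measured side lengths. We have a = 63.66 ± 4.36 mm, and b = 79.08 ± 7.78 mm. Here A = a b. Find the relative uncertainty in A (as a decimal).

Products/powers → add relative errors in quadrature, weighted by exponent:
  (1·δa/a)² = (1×0.0685)² = 0.00469;  (1·δb/b)² = (1×0.0984)² = 0.00968
δA/A = √(0.0144) = 0.120

0.120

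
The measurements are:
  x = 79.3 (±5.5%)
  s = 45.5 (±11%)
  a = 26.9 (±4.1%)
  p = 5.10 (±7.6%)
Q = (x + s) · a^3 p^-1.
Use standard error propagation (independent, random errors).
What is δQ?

Let u = x + s = 125. δu = √(δx² + δs²) = √(19.0 + 25.1) = 6.64, so δu/u = 0.0532.
Q is then a monomial in u, a, p:
δQ/Q = √((δu/u)² + (3·δa/a)² + (-1·δp/p)²) = √(0.00283 + 0.0151 + 0.00578) = 0.154
Q = 4.76e+05, so δQ = 0.154 × 4.76e+05 = 73400.

73400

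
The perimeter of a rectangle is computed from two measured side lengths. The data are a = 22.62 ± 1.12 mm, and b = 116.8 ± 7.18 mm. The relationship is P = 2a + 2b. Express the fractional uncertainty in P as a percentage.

5.21%

For a sum/difference, combine absolute errors in quadrature:
  (2·δa)² = 5.02;  (2·δb)² = 206
δP = √(211) = 14.5 mm
P = 278.8 mm, so δP/P = 14.5/278.8 = 0.0521.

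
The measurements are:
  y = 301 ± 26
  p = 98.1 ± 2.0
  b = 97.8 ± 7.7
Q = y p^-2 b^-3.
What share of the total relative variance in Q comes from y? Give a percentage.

11.5%

(δQ/Q)² = (1·δy/y)² + (-2·δp/p)² + (-3·δb/b)²
  y term: (1×0.0864)² = 0.00746
  p term: (-2×0.0204)² = 0.00166
  b term: (-3×0.0787)² = 0.0558
Total = 0.0649. Share from y = 0.00746/0.0649 = 0.115.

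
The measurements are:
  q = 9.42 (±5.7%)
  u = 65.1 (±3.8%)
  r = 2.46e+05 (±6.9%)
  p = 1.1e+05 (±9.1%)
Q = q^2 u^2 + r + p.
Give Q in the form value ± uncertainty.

Let w = q^2·u^2 = 3.76e+05. δw/w = √((2·δq/q)² + (2·δu/u)²) = √(0.0130 + 0.00578) = 0.137, so δw = 51500.
Q = w + r + p: δQ = √(δw² + δr² + δp²) = √(2.65e+09 + 2.88e+08 + 1e+08) = 55200
Q = 7.32e+05.

(7.32 ± 0.552) × 10^5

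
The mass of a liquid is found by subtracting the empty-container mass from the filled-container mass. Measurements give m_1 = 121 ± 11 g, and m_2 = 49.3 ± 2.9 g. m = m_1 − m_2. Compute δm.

m is a linear combination, so absolute uncertainties add in quadrature:
  (δm_1)² = 121;  (δm_2)² = 8.41
δm = √(129) = 11.4 g

11.4 g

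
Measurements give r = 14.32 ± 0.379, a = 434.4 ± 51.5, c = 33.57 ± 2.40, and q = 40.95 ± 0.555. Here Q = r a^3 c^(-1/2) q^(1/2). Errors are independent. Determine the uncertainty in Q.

Since Q is a product/quotient, work with relative uncertainties:
  (1·δr/r)² = (1×0.0265)² = 0.000700;  (3·δa/a)² = (3×0.119)² = 0.126;  (−½·δc/c)² = (-0.5×0.0715)² = 0.00128;  (½·δq/q)² = (0.5×0.0136)² = 4.59e-05
δQ/Q = √(0.129) = 0.358
Q = 1.296e+09, so δQ = 0.358 × 1.296e+09 = 4.65e+08.

4.65e+08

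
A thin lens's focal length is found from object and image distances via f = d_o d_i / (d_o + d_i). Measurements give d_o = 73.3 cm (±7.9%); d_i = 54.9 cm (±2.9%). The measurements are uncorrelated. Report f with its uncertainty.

31.4 ± 1.18 cm

∂f/∂d_o = (d_i/(d_o+d_i))² = 0.183;  ∂f/∂d_i = (d_o/(d_o+d_i))² = 0.327
δf = √((∂f/∂d_o · δd_o)² + (∂f/∂d_i · δd_i)²) = √(1.13 + 0.271) = 1.18 cm
f = 31.4 cm.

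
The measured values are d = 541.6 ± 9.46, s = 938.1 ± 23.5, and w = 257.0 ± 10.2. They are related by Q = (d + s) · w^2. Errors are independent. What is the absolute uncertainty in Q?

Let u = d + s = 1480. δu = √(δd² + δs²) = √(89.5 + 552) = 25.3, so δu/u = 0.0171.
Q is then a monomial in u, w:
δQ/Q = √((δu/u)² + (2·δw/w)²) = √(0.000293 + 0.00630) = 0.0812
Q = 9.773e+07, so δQ = 0.0812 × 9.773e+07 = 7.94e+06.

7.94e+06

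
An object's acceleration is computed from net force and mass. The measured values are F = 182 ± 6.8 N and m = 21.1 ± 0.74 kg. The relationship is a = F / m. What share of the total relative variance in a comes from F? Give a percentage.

(δa/a)² = (1·δF/F)² + (-1·δm/m)²
  F term: (1×0.0374)² = 0.00140
  m term: (-1×0.0351)² = 0.00123
Total = 0.00263. Share from F = 0.00140/0.00263 = 0.532.

53.2%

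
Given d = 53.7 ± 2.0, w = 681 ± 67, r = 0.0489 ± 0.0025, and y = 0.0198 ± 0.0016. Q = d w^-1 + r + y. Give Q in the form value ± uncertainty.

Let p = d·w^-1 = 0.0789. δp/p = √((1·δd/d)² + (-1·δw/w)²) = √(0.00139 + 0.00968) = 0.105, so δp = 0.00830.
Q = p + r + y: δQ = √(δp² + δr² + δy²) = √(6.88e-05 + 6.25e-06 + 2.56e-06) = 0.00881
Q = 0.148.

0.148 ± 0.00881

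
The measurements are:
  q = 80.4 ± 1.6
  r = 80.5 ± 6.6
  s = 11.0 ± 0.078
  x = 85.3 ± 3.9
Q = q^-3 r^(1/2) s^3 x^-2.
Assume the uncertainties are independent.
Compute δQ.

3.74e-07

Since Q is a product/quotient, work with relative uncertainties:
  (-3·δq/q)² = (-3×0.0199)² = 0.00356;  (½·δr/r)² = (0.5×0.0820)² = 0.00168;  (3·δs/s)² = (3×0.00709)² = 0.000453;  (-2·δx/x)² = (-2×0.0457)² = 0.00836
δQ/Q = √(0.0141) = 0.119
Q = 3.16e-06, so δQ = 0.119 × 3.16e-06 = 3.74e-07.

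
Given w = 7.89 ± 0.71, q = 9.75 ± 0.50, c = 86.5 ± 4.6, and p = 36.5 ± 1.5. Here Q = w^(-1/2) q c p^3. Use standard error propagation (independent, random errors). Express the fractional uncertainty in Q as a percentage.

15.1%

Relative error in a monomial: (δQ/Q)² = Σ (nᵢ · δxᵢ/xᵢ)².
  (−½·δw/w)² = (-0.5×0.0900)² = 0.00202;  (1·δq/q)² = (1×0.0513)² = 0.00263;  (1·δc/c)² = (1×0.0532)² = 0.00283;  (3·δp/p)² = (3×0.0411)² = 0.0152
δQ/Q = √(0.0227) = 0.151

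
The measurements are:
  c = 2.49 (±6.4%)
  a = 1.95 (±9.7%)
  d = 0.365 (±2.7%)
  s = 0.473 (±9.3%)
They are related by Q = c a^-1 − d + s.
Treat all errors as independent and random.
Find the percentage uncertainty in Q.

Let p = c·a^-1 = 1.28. δp/p = √((1·δc/c)² + (-1·δa/a)²) = √(0.00410 + 0.00941) = 0.116, so δp = 0.148.
Q = p − d + s: δQ = √(δp² + δd² + δs²) = √(0.0220 + 9.71e-05 + 0.00194) = 0.155
Q = 1.38, so δQ/Q = 0.155/1.38 = 0.112.

11.2%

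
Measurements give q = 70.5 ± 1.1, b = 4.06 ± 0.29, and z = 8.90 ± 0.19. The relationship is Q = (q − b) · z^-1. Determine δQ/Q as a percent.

2.74%

Let u = q − b = 66.4. δu = √(δq² + δb²) = √(1.21 + 0.0841) = 1.14, so δu/u = 0.0171.
Q is then a monomial in u, z:
δQ/Q = √((δu/u)² + (-1·δz/z)²) = √(0.000293 + 0.000456) = 0.0274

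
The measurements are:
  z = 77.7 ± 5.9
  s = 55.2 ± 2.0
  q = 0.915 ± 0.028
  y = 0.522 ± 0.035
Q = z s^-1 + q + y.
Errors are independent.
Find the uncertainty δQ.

0.127

Let p = z·s^-1 = 1.41. δp/p = √((1·δz/z)² + (-1·δs/s)²) = √(0.00577 + 0.00131) = 0.0841, so δp = 0.118.
Q = p + q + y: δQ = √(δp² + δq² + δy²) = √(0.0140 + 0.000784 + 0.00123) = 0.127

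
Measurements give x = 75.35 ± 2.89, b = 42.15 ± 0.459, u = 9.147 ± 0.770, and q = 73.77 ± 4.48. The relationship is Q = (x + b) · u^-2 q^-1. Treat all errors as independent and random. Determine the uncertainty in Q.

0.00344

Let w = x + b = 117.5. δw = √(δx² + δb²) = √(8.35 + 0.211) = 2.93, so δw/w = 0.0249.
Q is then a monomial in w, u, q:
δQ/Q = √((δw/w)² + (-2·δu/u)² + (-1·δq/q)²) = √(0.000620 + 0.0283 + 0.00369) = 0.181
Q = 0.01904, so δQ = 0.181 × 0.01904 = 0.00344.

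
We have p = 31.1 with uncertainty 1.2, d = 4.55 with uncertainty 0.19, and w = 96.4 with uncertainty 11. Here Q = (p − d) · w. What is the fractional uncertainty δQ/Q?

0.123

Let u = p − d = 26.6. δu = √(δp² + δd²) = √(1.44 + 0.0361) = 1.21, so δu/u = 0.0458.
Q is then a monomial in u, w:
δQ/Q = √((δu/u)² + (1·δw/w)²) = √(0.00209 + 0.0130) = 0.123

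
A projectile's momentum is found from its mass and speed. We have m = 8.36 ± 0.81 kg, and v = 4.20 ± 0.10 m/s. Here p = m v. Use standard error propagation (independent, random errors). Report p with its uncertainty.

Each factor contributes (exponent × relative error)² to (δp/p)²:
  (1·δm/m)² = (1×0.0969)² = 0.00939;  (1·δv/v)² = (1×0.0238)² = 0.000567
δp/p = √(0.00995) = 0.0998
p = 35.1 kg·m/s, so δp = 0.0998 × 35.1 = 3.50 kg·m/s.

35.1 ± 3.50 kg·m/s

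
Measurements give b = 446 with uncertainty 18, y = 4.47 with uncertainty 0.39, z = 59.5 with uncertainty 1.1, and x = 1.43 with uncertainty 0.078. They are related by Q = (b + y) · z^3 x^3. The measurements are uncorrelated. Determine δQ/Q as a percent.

Let u = b + y = 450. δu = √(δb² + δy²) = √(324 + 0.152) = 18.0, so δu/u = 0.0400.
Q is then a monomial in u, z, x:
δQ/Q = √((δu/u)² + (3·δz/z)² + (3·δx/x)²) = √(0.00160 + 0.00308 + 0.0268) = 0.177

17.7%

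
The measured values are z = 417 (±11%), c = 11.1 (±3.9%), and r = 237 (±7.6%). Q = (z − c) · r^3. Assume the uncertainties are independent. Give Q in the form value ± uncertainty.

(5.40 ± 1.38) × 10^9

Let u = z − c = 406. δu = √(δz² + δc²) = √(2100 + 0.187) = 45.9, so δu/u = 0.113.
Q is then a monomial in u, r:
δQ/Q = √((δu/u)² + (3·δr/r)²) = √(0.0128 + 0.0520) = 0.254
Q = 5.4e+09, so δQ = 0.254 × 5.4e+09 = 1.38e+09.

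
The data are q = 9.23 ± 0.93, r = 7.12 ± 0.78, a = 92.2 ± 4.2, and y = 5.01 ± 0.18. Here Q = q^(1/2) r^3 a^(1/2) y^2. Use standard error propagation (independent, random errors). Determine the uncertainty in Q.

90100

Since Q is a product/quotient, work with relative uncertainties:
  (½·δq/q)² = (0.5×0.101)² = 0.00254;  (3·δr/r)² = (3×0.110)² = 0.108;  (½·δa/a)² = (0.5×0.0456)² = 0.000519;  (2·δy/y)² = (2×0.0359)² = 0.00516
δQ/Q = √(0.116) = 0.341
Q = 2.64e+05, so δQ = 0.341 × 2.64e+05 = 90100.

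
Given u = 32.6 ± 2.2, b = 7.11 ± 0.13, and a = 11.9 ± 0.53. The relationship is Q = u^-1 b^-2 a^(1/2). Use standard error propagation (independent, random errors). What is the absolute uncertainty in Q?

0.000167

For a monomial Q ∝ u^-1, b^-2, a^(1/2), fractional errors add in quadrature:
  (-1·δu/u)² = (-1×0.0675)² = 0.00455;  (-2·δb/b)² = (-2×0.0183)² = 0.00134;  (½·δa/a)² = (0.5×0.0445)² = 0.000496
δQ/Q = √(0.00639) = 0.0799
Q = 0.00209, so δQ = 0.0799 × 0.00209 = 0.000167.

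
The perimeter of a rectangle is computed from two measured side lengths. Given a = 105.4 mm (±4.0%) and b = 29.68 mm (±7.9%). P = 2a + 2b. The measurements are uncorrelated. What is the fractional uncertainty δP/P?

Absolute uncertainties add in quadrature for a linear combination:
  (2·δa)² = 71.1;  (2·δb)² = 22.0
δP = √(93.1) = 9.65 mm
P = 270.2 mm, so δP/P = 9.65/270.2 = 0.0357.

0.0357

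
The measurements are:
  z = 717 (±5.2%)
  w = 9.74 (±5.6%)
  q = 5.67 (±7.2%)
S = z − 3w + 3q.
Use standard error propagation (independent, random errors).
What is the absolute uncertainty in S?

S is a linear combination, so absolute uncertainties add in quadrature:
  (δz)² = 1390;  (3·δw)² = 2.68;  (3·δq)² = 1.50
δS = √(1390) = 37.3

37.3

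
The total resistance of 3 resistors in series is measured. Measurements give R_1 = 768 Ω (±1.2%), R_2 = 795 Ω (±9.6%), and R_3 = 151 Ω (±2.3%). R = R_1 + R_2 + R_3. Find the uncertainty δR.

Sums and differences: (δR)² = Σ (cᵢ δxᵢ)².
  (δR_1)² = 84.9;  (δR_2)² = 5820;  (δR_3)² = 12.1
δR = √(5920) = 77.0 Ω

77.0 Ω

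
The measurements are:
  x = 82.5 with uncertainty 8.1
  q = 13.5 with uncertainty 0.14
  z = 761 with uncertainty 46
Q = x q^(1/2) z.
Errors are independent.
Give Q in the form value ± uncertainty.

Products/powers → add relative errors in quadrature, weighted by exponent:
  (1·δx/x)² = (1×0.0982)² = 0.00964;  (½·δq/q)² = (0.5×0.0104)² = 2.69e-05;  (1·δz/z)² = (1×0.0604)² = 0.00365
δQ/Q = √(0.0133) = 0.115
Q = 2.31e+05, so δQ = 0.115 × 2.31e+05 = 26600.

(2.31 ± 0.266) × 10^5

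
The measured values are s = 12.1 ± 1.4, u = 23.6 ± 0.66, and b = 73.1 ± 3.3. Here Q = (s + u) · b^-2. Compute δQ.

Let w = s + u = 35.7. δw = √(δs² + δu²) = √(1.96 + 0.436) = 1.55, so δw/w = 0.0434.
Q is then a monomial in w, b:
δQ/Q = √((δw/w)² + (-2·δb/b)²) = √(0.00188 + 0.00815) = 0.100
Q = 0.00668, so δQ = 0.100 × 0.00668 = 0.000669.

0.000669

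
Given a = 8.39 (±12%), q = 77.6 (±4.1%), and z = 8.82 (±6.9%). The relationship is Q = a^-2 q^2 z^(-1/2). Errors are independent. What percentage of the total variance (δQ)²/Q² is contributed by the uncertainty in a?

(δQ/Q)² = (-2·δa/a)² + (2·δq/q)² + (−½·δz/z)²
  a term: (-2×0.120)² = 0.0576
  q term: (2×0.0410)² = 0.00672
  z term: (-0.5×0.0690)² = 0.00119
Total = 0.0655. Share from a = 0.0576/0.0655 = 0.879.

87.9%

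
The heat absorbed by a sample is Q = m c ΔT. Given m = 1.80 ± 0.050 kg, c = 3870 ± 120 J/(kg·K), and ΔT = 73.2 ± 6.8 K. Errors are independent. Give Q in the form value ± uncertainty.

Products/powers → add relative errors in quadrature, weighted by exponent:
  (1·δm/m)² = (1×0.0278)² = 0.000772;  (1·δc/c)² = (1×0.0310)² = 0.000961;  (1·δΔT/ΔT)² = (1×0.0929)² = 0.00863
δQ/Q = √(0.0104) = 0.102
Q = 5.1e+05 J, so δQ = 0.102 × 5.1e+05 = 51900 J.

(5.10 ± 0.519) × 10^5 J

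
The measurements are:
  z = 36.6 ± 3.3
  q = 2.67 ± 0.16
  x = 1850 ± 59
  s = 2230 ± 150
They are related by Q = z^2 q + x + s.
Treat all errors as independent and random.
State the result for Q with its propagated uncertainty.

7660 ± 698

Let p = z^2·q = 3580. δp/p = √((2·δz/z)² + (1·δq/q)²) = √(0.0325 + 0.00359) = 0.190, so δp = 680.
Q = p + x + s: δQ = √(δp² + δx² + δs²) = √(4.62e+05 + 3480 + 22500) = 698
Q = 7660.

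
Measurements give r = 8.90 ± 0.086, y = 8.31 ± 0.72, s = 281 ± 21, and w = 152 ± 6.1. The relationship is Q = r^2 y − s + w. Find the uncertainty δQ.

62.4

Let p = r^2·y = 658. δp/p = √((2·δr/r)² + (1·δy/y)²) = √(0.000373 + 0.00751) = 0.0888, so δp = 58.4.
Q = p − s + w: δQ = √(δp² + δs² + δw²) = √(3410 + 441 + 37.2) = 62.4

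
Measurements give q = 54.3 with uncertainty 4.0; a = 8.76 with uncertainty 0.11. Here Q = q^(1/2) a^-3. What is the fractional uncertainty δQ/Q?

0.0527

Since Q is a product/quotient, work with relative uncertainties:
  (½·δq/q)² = (0.5×0.0737)² = 0.00136;  (-3·δa/a)² = (-3×0.0126)² = 0.00142
δQ/Q = √(0.00278) = 0.0527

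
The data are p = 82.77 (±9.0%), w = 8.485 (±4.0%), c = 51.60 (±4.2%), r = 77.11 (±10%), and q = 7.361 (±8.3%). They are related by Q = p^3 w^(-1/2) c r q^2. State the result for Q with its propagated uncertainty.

Each factor contributes (exponent × relative error)² to (δQ/Q)²:
  (3·δp/p)² = (3×0.0900)² = 0.0729;  (−½·δw/w)² = (-0.5×0.0400)² = 0.000400;  (1·δc/c)² = (1×0.0420)² = 0.00176;  (1·δr/r)² = (1×0.100)² = 0.0100;  (2·δq/q)² = (2×0.0830)² = 0.0276
δQ/Q = √(0.113) = 0.336
Q = 4.197e+10, so δQ = 0.336 × 4.197e+10 = 1.41e+10.

(4.197 ± 1.41) × 10^10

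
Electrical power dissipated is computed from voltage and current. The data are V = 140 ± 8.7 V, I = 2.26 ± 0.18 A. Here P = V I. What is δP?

32.0 W

Products/powers → add relative errors in quadrature, weighted by exponent:
  (1·δV/V)² = (1×0.0621)² = 0.00386;  (1·δI/I)² = (1×0.0796)² = 0.00634
δP/P = √(0.0102) = 0.101
P = 316 W, so δP = 0.101 × 316 = 32.0 W.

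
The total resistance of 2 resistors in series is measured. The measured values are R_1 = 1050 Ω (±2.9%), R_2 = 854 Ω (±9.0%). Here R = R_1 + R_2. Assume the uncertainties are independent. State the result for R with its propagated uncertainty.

1900 ± 82.7 Ω

Absolute uncertainties add in quadrature for a linear combination:
  (δR_1)² = 927;  (δR_2)² = 5910
δR = √(6830) = 82.7 Ω
R = 1900 Ω.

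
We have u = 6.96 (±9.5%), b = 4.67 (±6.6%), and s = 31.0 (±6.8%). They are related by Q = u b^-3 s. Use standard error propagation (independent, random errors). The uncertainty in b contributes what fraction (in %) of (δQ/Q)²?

(δQ/Q)² = (1·δu/u)² + (-3·δb/b)² + (1·δs/s)²
  u term: (1×0.0950)² = 0.00903
  b term: (-3×0.0660)² = 0.0392
  s term: (1×0.0680)² = 0.00462
Total = 0.0529. Share from b = 0.0392/0.0529 = 0.742.

74.2%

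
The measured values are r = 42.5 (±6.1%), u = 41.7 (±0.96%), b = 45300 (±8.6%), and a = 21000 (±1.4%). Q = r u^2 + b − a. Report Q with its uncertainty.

Let p = r·u^2 = 73900. δp/p = √((1·δr/r)² + (2·δu/u)²) = √(0.00372 + 0.000369) = 0.0640, so δp = 4730.
Q = p + b − a: δQ = √(δp² + δb² + δa²) = √(2.23e+07 + 1.52e+07 + 86400) = 6130
Q = 98200.

98200 ± 6130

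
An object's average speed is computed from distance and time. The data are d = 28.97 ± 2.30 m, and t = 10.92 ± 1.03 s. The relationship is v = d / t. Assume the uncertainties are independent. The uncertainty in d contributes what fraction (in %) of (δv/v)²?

41.5%

(δv/v)² = (1·δd/d)² + (-1·δt/t)²
  d term: (1×0.0794)² = 0.00630
  t term: (-1×0.0943)² = 0.00890
Total = 0.0152. Share from d = 0.00630/0.0152 = 0.415.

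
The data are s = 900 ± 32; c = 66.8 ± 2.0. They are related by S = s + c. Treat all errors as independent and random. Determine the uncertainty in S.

32.1

Absolute uncertainties add in quadrature for a linear combination:
  (δs)² = 1020;  (δc)² = 4.00
δS = √(1030) = 32.1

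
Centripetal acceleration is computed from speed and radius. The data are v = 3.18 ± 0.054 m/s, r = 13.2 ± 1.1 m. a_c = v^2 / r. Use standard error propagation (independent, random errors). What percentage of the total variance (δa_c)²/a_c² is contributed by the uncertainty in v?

14.2%

(δa_c/a_c)² = (2·δv/v)² + (-1·δr/r)²
  v term: (2×0.0170)² = 0.00115
  r term: (-1×0.0833)² = 0.00694
Total = 0.00810. Share from v = 0.00115/0.00810 = 0.142.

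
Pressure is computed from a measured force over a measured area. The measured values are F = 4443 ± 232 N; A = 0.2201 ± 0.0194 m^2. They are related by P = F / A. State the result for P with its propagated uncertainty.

20190 ± 2070 Pa

Since P is a product/quotient, work with relative uncertainties:
  (1·δF/F)² = (1×0.0522)² = 0.00273;  (-1·δA/A)² = (-1×0.0881)² = 0.00777
δP/P = √(0.0105) = 0.102
P = 20190 Pa, so δP = 0.102 × 20190 = 2070 Pa.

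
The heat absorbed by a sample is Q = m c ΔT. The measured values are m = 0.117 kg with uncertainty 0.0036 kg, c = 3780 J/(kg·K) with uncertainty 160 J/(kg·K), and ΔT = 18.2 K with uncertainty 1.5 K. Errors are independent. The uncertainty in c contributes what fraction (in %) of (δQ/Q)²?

(δQ/Q)² = (1·δm/m)² + (1·δc/c)² + (1·δΔT/ΔT)²
  m term: (1×0.0308)² = 0.000947
  c term: (1×0.0423)² = 0.00179
  ΔT term: (1×0.0824)² = 0.00679
Total = 0.00953. Share from c = 0.00179/0.00953 = 0.188.

18.8%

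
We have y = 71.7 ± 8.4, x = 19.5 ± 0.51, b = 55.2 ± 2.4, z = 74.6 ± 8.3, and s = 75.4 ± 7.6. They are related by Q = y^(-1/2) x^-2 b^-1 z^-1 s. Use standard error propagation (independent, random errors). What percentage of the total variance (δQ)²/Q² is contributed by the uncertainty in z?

40.5%

(δQ/Q)² = (−½·δy/y)² + (-2·δx/x)² + (-1·δb/b)² + (-1·δz/z)² + (1·δs/s)²
  y term: (-0.5×0.117)² = 0.00343
  x term: (-2×0.0262)² = 0.00274
  b term: (-1×0.0435)² = 0.00189
  z term: (-1×0.111)² = 0.0124
  s term: (1×0.101)² = 0.0102
Total = 0.0306. Share from z = 0.0124/0.0306 = 0.405.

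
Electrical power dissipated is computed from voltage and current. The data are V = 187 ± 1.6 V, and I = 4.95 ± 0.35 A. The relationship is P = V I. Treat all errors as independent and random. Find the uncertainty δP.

65.9 W

Products/powers → add relative errors in quadrature, weighted by exponent:
  (1·δV/V)² = (1×0.00856)² = 7.32e-05;  (1·δI/I)² = (1×0.0707)² = 0.00500
δP/P = √(0.00507) = 0.0712
P = 926 W, so δP = 0.0712 × 926 = 65.9 W.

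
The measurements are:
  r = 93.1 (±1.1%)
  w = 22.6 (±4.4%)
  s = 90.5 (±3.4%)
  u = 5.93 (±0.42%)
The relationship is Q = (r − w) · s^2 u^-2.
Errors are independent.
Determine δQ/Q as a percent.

Let h = r − w = 70.5. δh = √(δr² + δw²) = √(1.05 + 0.989) = 1.43, so δh/h = 0.0202.
Q is then a monomial in h, s, u:
δQ/Q = √((δh/h)² + (2·δs/s)² + (-2·δu/u)²) = √(0.000410 + 0.00462 + 7.06e-05) = 0.0714

7.14%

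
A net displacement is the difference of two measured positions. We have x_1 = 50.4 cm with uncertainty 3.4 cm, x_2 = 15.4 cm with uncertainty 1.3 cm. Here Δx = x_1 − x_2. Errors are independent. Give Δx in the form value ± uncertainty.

Sums and differences: (δΔx)² = Σ (cᵢ δxᵢ)².
  (δx_1)² = 11.6;  (δx_2)² = 1.69
δΔx = √(13.2) = 3.64 cm
Δx = 35.0 cm.

35.0 ± 3.64 cm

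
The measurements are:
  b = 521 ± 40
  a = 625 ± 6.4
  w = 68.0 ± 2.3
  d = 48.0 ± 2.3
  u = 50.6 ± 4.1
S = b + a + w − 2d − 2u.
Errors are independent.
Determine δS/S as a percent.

4.10%

Sums and differences: (δS)² = Σ (cᵢ δxᵢ)².
  (δb)² = 1600;  (δa)² = 41.0;  (δw)² = 5.29;  (2·δd)² = 21.2;  (2·δu)² = 67.2
δS = √(1730) = 41.6
S = 1020, so δS/S = 41.6/1020 = 0.0410.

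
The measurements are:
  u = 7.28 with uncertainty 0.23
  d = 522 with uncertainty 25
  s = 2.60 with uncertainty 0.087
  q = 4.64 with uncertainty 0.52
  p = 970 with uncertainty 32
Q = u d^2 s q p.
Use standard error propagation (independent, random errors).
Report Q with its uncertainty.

(2.32 ± 0.367) × 10^10

Q is a product of powers, so relative uncertainties combine in quadrature:
  (1·δu/u)² = (1×0.0316)² = 0.000998;  (2·δd/d)² = (2×0.0479)² = 0.00917;  (1·δs/s)² = (1×0.0335)² = 0.00112;  (1·δq/q)² = (1×0.112)² = 0.0126;  (1·δp/p)² = (1×0.0330)² = 0.00109
δQ/Q = √(0.0249) = 0.158
Q = 2.32e+10, so δQ = 0.158 × 2.32e+10 = 3.67e+09.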